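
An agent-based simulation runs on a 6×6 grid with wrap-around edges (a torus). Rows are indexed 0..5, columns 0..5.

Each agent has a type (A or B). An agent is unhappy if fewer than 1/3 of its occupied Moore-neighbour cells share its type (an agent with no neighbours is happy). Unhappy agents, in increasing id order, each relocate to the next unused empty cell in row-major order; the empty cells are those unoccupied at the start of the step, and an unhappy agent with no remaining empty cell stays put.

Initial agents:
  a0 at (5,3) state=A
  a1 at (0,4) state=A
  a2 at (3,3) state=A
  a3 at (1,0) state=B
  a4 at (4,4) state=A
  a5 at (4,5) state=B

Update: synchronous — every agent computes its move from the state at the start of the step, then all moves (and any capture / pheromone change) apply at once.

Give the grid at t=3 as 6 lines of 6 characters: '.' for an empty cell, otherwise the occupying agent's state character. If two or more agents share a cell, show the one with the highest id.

B...A.
B.....
......
...A..
....A.
...A..

t=1: a0@(5,3):A a1@(0,4):A a2@(3,3):A a3@(1,0):B a4@(4,4):A a5@(0,0):B
t=2: (unchanged — steady state)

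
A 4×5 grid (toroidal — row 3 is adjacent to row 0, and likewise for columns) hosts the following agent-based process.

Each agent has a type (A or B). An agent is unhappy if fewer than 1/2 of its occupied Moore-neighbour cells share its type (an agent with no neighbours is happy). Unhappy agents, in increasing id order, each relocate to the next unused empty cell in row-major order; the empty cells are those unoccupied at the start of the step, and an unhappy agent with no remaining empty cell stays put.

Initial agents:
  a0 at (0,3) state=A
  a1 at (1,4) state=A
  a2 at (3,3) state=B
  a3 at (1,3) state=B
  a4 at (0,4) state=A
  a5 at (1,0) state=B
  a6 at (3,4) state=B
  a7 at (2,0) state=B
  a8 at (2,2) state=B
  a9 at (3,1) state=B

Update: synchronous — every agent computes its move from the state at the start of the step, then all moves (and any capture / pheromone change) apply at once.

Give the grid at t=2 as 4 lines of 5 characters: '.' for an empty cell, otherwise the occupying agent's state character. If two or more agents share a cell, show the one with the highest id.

t=1: a0@(0,0):A a1@(0,1):A a2@(3,3):B a3@(0,2):B a4@(1,1):A a5@(1,2):B a6@(3,4):B a7@(2,0):B a8@(2,2):B a9@(3,1):B
t=2: a0@(0,0):A a1@(0,3):A a2@(3,3):B a3@(0,2):B a4@(0,4):A a5@(1,2):B a6@(3,4):B a7@(2,0):B a8@(2,2):B a9@(3,1):B

A.BAA
..B..
B.B..
.B.BB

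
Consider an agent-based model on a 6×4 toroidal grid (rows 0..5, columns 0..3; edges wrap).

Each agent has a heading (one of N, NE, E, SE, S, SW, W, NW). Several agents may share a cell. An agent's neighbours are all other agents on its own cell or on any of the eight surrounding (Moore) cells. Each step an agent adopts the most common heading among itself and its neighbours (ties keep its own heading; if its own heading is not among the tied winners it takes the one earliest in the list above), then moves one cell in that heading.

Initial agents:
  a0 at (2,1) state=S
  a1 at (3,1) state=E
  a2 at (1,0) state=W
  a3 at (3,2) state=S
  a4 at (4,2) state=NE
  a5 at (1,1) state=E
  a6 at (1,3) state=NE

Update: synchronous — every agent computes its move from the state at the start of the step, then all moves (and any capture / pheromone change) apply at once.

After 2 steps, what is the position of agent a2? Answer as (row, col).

t=1: a0@(3,1):S a1@(4,1):S a2@(1,3):W a3@(4,2):S a4@(3,3):NE a5@(1,2):E a6@(0,0):NE
t=2: a0@(4,1):S a1@(5,1):S a2@(1,2):W a3@(5,2):S a4@(2,0):NE a5@(1,3):E a6@(5,1):NE

(1, 2)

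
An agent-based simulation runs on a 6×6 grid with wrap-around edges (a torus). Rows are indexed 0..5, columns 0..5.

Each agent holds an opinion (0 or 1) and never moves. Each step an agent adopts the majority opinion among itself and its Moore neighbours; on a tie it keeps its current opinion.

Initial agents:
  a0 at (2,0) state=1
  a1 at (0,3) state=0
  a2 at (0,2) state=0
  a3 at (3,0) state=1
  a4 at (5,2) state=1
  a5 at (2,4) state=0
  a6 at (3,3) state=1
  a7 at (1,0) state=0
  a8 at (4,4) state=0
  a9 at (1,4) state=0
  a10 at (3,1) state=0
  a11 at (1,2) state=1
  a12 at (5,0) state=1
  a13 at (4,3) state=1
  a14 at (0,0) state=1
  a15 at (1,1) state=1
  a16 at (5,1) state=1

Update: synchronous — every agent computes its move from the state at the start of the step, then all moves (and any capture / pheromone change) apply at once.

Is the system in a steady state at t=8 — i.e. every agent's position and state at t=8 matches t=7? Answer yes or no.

yes

t=1: a0@(2,0):1 a1@(0,3):0 a2@(0,2):1 a3@(3,0):1 a4@(5,2):1 a5@(2,4):0 a6@(3,3):1 a7@(1,0):1 a8@(4,4):1 a9@(1,4):0 a10@(3,1):1 a11@(1,2):1 a12@(5,0):1 a13@(4,3):1 a14@(0,0):1 a15@(1,1):1 a16@(5,1):1
t=2: a0@(2,0):1 a1@(0,3):1 a2@(0,2):1 a3@(3,0):1 a4@(5,2):1 a5@(2,4):0 a6@(3,3):1 a7@(1,0):1 a8@(4,4):1 a9@(1,4):0 a10@(3,1):1 a11@(1,2):1 a12@(5,0):1 a13@(4,3):1 a14@(0,0):1 a15@(1,1):1 a16@(5,1):1
t=3: (unchanged — steady state)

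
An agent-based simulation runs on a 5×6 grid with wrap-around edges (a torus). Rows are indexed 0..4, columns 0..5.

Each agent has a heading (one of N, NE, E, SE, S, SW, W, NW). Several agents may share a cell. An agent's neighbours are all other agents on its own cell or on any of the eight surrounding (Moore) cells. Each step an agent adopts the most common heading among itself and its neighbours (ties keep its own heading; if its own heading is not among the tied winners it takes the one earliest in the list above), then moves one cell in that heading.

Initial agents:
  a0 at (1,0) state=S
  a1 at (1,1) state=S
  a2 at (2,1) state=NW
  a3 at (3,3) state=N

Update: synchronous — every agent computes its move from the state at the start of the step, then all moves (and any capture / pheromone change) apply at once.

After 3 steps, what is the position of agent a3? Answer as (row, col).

t=1: a0@(2,0):S a1@(2,1):S a2@(3,1):S a3@(2,3):N
t=2: a0@(3,0):S a1@(3,1):S a2@(4,1):S a3@(1,3):N
t=3: a0@(4,0):S a1@(4,1):S a2@(0,1):S a3@(0,3):N

(0, 3)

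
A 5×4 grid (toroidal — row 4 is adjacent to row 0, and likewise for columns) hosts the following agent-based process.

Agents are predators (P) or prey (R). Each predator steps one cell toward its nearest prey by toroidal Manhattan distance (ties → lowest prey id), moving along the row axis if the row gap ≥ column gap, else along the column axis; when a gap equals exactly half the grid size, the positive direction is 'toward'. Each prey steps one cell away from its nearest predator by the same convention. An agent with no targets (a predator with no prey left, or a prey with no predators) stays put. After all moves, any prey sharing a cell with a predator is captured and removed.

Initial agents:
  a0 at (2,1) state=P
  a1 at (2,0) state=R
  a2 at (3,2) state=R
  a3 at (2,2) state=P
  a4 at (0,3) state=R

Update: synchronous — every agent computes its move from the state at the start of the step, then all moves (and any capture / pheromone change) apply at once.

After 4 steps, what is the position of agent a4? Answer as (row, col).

(3, 3)

t=1: a0@(2,0):P a1@(2,3):R a2@(4,2):R a3@(3,2):P a4@(4,3):R
t=2: a0@(2,3):P a1@(2,2):R a2@(0,2):R a3@(4,2):P a4@(0,3):R
t=3: a0@(2,2):P a1@(2,1):R a2@(1,2):R a3@(0,2):P a4@(4,3):R
t=4: a0@(2,1):P a1@(2,0):R a2@(0,2):R a3@(1,2):P a4@(3,3):R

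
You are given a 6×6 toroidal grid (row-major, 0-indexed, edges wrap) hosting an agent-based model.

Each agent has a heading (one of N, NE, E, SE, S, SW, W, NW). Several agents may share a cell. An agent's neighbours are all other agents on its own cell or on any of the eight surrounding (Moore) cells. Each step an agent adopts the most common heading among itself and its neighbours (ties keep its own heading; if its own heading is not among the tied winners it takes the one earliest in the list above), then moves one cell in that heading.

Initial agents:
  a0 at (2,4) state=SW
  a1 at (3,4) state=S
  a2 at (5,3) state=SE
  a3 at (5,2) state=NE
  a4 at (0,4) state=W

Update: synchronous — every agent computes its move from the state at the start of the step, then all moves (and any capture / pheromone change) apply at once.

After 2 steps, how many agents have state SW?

1

t=1: a0@(3,3):SW a1@(4,4):S a2@(0,4):SE a3@(4,3):NE a4@(0,3):W
t=2: a0@(4,2):SW a1@(5,4):S a2@(1,5):SE a3@(3,4):NE a4@(0,2):W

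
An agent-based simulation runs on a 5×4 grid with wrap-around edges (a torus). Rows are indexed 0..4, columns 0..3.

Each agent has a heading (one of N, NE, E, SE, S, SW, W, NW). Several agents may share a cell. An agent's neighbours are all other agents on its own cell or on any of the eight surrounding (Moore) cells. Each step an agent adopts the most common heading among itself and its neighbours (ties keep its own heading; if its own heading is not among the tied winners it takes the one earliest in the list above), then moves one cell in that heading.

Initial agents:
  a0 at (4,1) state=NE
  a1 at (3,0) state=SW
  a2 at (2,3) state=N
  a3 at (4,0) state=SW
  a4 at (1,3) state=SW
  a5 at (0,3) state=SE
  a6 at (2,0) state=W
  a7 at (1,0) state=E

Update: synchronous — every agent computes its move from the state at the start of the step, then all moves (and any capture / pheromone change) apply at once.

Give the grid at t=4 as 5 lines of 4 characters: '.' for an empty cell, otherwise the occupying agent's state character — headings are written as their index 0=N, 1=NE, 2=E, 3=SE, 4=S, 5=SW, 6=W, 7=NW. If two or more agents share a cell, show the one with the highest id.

...5
5..5
5...
55..
..55

t=1: a0@(0,0):SW a1@(4,3):SW a2@(3,2):SW a3@(0,3):SW a4@(2,2):SW a5@(1,2):SW a6@(3,3):SW a7@(1,1):E
t=2: a0@(1,3):SW a1@(0,2):SW a2@(4,1):SW a3@(1,2):SW a4@(3,1):SW a5@(2,1):SW a6@(4,2):SW a7@(2,0):SW
t=3: a0@(2,2):SW a1@(1,1):SW a2@(0,0):SW a3@(2,1):SW a4@(4,0):SW a5@(3,0):SW a6@(0,1):SW a7@(3,3):SW
t=4: a0@(3,1):SW a1@(2,0):SW a2@(1,3):SW a3@(3,0):SW a4@(0,3):SW a5@(4,3):SW a6@(1,0):SW a7@(4,2):SW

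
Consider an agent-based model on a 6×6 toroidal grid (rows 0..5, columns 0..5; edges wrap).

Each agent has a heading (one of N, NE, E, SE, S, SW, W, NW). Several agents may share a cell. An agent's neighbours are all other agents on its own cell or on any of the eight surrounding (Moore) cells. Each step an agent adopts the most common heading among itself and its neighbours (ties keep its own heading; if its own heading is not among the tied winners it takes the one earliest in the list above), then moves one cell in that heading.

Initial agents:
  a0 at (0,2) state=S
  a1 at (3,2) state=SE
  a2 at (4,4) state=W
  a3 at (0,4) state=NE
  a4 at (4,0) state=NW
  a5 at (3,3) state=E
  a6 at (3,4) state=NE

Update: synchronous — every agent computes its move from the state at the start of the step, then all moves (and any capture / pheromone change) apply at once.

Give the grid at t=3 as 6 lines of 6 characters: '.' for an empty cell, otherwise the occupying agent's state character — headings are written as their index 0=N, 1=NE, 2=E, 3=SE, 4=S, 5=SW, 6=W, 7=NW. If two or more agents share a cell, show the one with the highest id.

.1...3
...7..
......
214...
.6....
......

t=1: a0@(1,2):S a1@(4,3):SE a2@(4,3):W a3@(5,5):NE a4@(3,5):NW a5@(3,4):E a6@(2,5):NE
t=2: a0@(2,2):S a1@(5,4):SE a2@(4,2):W a3@(4,0):NE a4@(2,4):NW a5@(3,5):E a6@(1,0):NE
t=3: a0@(3,2):S a1@(0,5):SE a2@(4,1):W a3@(3,1):NE a4@(1,3):NW a5@(3,0):E a6@(0,1):NE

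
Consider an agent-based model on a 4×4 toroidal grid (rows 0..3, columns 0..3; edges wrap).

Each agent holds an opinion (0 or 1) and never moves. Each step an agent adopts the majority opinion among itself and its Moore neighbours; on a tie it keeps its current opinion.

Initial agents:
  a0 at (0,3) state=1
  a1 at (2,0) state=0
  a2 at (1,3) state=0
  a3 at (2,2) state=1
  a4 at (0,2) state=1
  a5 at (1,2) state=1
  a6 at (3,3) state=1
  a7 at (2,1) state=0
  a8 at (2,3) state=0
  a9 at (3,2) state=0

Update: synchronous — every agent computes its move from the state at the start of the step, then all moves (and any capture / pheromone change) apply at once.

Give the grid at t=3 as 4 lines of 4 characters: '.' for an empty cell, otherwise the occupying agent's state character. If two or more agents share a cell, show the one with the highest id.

..11
..11
1111
..11

t=1: a0@(0,3):1 a1@(2,0):0 a2@(1,3):1 a3@(2,2):0 a4@(0,2):1 a5@(1,2):1 a6@(3,3):1 a7@(2,1):0 a8@(2,3):0 a9@(3,2):1
t=2: a0@(0,3):1 a1@(2,0):0 a2@(1,3):1 a3@(2,2):1 a4@(0,2):1 a5@(1,2):1 a6@(3,3):1 a7@(2,1):0 a8@(2,3):1 a9@(3,2):1
t=3: a0@(0,3):1 a1@(2,0):1 a2@(1,3):1 a3@(2,2):1 a4@(0,2):1 a5@(1,2):1 a6@(3,3):1 a7@(2,1):1 a8@(2,3):1 a9@(3,2):1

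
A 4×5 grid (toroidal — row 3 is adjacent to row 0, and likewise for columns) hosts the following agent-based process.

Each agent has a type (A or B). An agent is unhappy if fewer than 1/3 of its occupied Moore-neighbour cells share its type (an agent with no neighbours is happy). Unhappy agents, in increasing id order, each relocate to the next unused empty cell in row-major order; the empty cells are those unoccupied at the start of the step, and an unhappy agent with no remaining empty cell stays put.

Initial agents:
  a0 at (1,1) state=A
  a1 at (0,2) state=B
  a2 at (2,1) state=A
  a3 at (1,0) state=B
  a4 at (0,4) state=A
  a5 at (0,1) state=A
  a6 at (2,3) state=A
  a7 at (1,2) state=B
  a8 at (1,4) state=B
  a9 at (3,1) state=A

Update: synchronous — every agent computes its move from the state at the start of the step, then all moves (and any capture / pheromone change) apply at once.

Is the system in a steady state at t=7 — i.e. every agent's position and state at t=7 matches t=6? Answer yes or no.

yes

t=1: a0@(1,1):A a1@(0,0):B a2@(2,1):A a3@(0,3):B a4@(1,3):A a5@(0,1):A a6@(2,0):A a7@(2,2):B a8@(1,4):B a9@(3,1):A
t=2: a0@(1,1):A a1@(0,2):B a2@(2,1):A a3@(0,3):B a4@(0,4):A a5@(0,1):A a6@(2,0):A a7@(1,0):B a8@(1,4):B a9@(3,1):A
t=3: a0@(1,1):A a1@(0,0):B a2@(2,1):A a3@(0,3):B a4@(1,2):A a5@(0,1):A a6@(2,0):A a7@(1,3):B a8@(1,4):B a9@(3,1):A
t=4: a0@(1,1):A a1@(0,2):B a2@(2,1):A a3@(0,3):B a4@(1,2):A a5@(0,1):A a6@(2,0):A a7@(1,3):B a8@(1,4):B a9@(3,1):A
t=5: (unchanged — steady state)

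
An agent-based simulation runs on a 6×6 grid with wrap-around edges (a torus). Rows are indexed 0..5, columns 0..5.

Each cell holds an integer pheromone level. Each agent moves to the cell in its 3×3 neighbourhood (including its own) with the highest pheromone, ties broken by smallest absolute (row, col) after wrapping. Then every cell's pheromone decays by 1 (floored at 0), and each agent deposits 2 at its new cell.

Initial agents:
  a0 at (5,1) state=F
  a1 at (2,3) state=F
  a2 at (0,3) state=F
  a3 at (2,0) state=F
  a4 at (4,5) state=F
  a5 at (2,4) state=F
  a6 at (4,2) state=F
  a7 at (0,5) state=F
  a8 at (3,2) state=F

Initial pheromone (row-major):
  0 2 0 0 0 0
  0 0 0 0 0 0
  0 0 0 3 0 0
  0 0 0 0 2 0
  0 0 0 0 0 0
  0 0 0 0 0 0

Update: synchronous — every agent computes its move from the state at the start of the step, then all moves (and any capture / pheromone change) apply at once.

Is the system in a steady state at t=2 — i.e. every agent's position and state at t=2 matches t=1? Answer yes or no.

no

t=1: a0@(0,1) a1@(2,3) a2@(0,2) a3@(1,0) a4@(3,4) a5@(2,3) a6@(3,1) a7@(0,0) a8@(2,3) | pheromone: 2 3 2 0 0 0 / 2 0 0 0 0 0 / 0 0 0 8 0 0 / 0 2 0 0 3 0 / 0 0 0 0 0 0 / 0 0 0 0 0 0
t=2: a0@(0,1) a1@(2,3) a2@(0,1) a3@(0,1) a4@(2,3) a5@(2,3) a6@(3,1) a7@(0,1) a8@(2,3) | pheromone: 1 10 1 0 0 0 / 1 0 0 0 0 0 / 0 0 0 15 0 0 / 0 3 0 0 2 0 / 0 0 0 0 0 0 / 0 0 0 0 0 0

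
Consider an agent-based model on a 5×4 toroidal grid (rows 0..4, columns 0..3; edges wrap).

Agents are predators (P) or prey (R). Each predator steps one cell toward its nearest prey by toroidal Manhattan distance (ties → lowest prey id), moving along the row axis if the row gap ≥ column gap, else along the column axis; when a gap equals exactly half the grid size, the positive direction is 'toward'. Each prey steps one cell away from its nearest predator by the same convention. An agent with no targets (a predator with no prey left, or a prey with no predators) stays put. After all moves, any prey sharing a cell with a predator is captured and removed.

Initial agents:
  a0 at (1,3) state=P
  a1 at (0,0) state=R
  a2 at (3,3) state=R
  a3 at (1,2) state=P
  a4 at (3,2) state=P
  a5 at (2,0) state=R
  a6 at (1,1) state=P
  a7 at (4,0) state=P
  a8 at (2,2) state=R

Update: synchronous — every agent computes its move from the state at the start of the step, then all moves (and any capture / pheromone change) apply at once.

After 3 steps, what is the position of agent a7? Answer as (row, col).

(2, 0)

t=1: a0@(0,3):P a1@(1,0):R a2@(3,0):R a3@(2,2):P a4@(3,3):P a5@(3,0):R a6@(0,1):P a7@(0,0):P a8@(3,2):R
t=2: a0@(1,3):P a1@(2,0):R a2@(3,1):R a3@(3,2):P a4@(3,0):P a5@(3,1):R a6@(1,1):P a7@(1,0):P a8@(4,2):R
t=3: a0@(2,3):P a1@(1,0):R a2@(3,0):R a3@(3,1):P a4@(2,0):P a5@(3,0):R a6@(2,1):P a7@(2,0):P a8@(0,2):R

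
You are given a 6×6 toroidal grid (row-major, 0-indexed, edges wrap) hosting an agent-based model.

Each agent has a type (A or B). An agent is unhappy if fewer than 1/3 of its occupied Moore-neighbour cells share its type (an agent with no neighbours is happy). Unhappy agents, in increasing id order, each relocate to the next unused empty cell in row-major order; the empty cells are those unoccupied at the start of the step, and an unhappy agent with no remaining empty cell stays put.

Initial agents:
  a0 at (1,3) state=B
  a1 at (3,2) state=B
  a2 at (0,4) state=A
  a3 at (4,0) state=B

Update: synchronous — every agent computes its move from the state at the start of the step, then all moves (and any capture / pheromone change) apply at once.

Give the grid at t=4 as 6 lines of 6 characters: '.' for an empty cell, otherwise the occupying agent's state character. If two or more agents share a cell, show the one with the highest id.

..BA..
......
......
..B...
B.....
......

t=1: a0@(0,0):B a1@(3,2):B a2@(0,1):A a3@(4,0):B
t=2: a0@(0,2):B a1@(3,2):B a2@(0,3):A a3@(4,0):B
t=3: a0@(0,0):B a1@(3,2):B a2@(0,1):A a3@(4,0):B
t=4: a0@(0,2):B a1@(3,2):B a2@(0,3):A a3@(4,0):B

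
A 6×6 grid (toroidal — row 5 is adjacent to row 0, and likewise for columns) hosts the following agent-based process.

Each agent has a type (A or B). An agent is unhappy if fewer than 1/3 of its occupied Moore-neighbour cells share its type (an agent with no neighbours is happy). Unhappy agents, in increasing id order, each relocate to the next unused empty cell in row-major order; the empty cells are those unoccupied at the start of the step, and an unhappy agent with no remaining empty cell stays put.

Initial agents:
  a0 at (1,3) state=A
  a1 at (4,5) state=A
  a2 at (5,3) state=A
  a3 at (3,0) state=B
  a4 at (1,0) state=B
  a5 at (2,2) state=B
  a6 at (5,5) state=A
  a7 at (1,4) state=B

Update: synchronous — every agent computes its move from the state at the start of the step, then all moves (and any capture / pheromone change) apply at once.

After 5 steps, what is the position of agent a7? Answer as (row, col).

(0, 3)

t=1: a0@(0,0):A a1@(4,5):A a2@(5,3):A a3@(0,1):B a4@(1,0):B a5@(0,2):B a6@(5,5):A a7@(0,3):B
t=2: a0@(0,0):A a1@(4,5):A a2@(0,4):A a3@(0,1):B a4@(1,0):B a5@(0,2):B a6@(5,5):A a7@(0,3):B
t=3: (unchanged — steady state)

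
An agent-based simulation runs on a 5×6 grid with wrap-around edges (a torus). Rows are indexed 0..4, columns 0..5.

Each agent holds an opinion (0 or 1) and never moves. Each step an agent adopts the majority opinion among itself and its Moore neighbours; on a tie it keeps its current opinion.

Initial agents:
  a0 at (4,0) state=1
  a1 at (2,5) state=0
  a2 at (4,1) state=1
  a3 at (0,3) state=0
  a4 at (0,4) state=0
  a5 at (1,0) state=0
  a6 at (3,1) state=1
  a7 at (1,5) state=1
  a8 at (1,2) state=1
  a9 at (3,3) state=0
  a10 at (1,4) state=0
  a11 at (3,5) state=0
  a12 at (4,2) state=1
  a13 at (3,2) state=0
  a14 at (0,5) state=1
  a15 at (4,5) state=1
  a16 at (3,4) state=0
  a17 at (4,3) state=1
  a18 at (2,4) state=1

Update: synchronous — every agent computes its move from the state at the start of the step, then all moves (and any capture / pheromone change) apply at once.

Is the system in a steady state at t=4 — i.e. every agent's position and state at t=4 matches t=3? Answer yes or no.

no

t=1: a0@(4,0):1 a1@(2,5):0 a2@(4,1):1 a3@(0,3):0 a4@(0,4):1 a5@(1,0):0 a6@(3,1):1 a7@(1,5):0 a8@(1,2):1 a9@(3,3):0 a10@(1,4):0 a11@(3,5):0 a12@(4,2):1 a13@(3,2):1 a14@(0,5):1 a15@(4,5):1 a16@(3,4):0 a17@(4,3):0 a18@(2,4):0
t=2: a0@(4,0):1 a1@(2,5):0 a2@(4,1):1 a3@(0,3):0 a4@(0,4):0 a5@(1,0):0 a6@(3,1):1 a7@(1,5):0 a8@(1,2):1 a9@(3,3):0 a10@(1,4):0 a11@(3,5):0 a12@(4,2):1 a13@(3,2):1 a14@(0,5):1 a15@(4,5):1 a16@(3,4):0 a17@(4,3):0 a18@(2,4):0
t=3: a0@(4,0):1 a1@(2,5):0 a2@(4,1):1 a3@(0,3):0 a4@(0,4):0 a5@(1,0):0 a6@(3,1):1 a7@(1,5):0 a8@(1,2):1 a9@(3,3):0 a10@(1,4):0 a11@(3,5):0 a12@(4,2):1 a13@(3,2):1 a14@(0,5):0 a15@(4,5):1 a16@(3,4):0 a17@(4,3):0 a18@(2,4):0
t=4: a0@(4,0):1 a1@(2,5):0 a2@(4,1):1 a3@(0,3):0 a4@(0,4):0 a5@(1,0):0 a6@(3,1):1 a7@(1,5):0 a8@(1,2):1 a9@(3,3):0 a10@(1,4):0 a11@(3,5):0 a12@(4,2):1 a13@(3,2):1 a14@(0,5):0 a15@(4,5):0 a16@(3,4):0 a17@(4,3):0 a18@(2,4):0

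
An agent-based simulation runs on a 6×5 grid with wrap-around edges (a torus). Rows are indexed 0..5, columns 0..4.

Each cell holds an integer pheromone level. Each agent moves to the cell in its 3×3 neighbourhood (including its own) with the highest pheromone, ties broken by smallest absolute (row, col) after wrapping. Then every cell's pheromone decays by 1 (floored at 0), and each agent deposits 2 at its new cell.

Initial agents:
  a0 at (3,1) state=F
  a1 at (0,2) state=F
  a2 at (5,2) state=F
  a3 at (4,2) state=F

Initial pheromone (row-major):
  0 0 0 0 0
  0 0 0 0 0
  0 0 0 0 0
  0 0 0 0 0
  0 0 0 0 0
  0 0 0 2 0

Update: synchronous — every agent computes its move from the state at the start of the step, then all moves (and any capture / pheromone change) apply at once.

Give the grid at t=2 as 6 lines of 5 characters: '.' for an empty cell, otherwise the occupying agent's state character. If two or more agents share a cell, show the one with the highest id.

.....
.....
F....
.....
.....
...F.

t=1: a0@(2,0) a1@(5,3) a2@(5,3) a3@(5,3) | pheromone: 0 0 0 0 0 / 0 0 0 0 0 / 2 0 0 0 0 / 0 0 0 0 0 / 0 0 0 0 0 / 0 0 0 7 0
t=2: a0@(2,0) a1@(5,3) a2@(5,3) a3@(5,3) | pheromone: 0 0 0 0 0 / 0 0 0 0 0 / 3 0 0 0 0 / 0 0 0 0 0 / 0 0 0 0 0 / 0 0 0 12 0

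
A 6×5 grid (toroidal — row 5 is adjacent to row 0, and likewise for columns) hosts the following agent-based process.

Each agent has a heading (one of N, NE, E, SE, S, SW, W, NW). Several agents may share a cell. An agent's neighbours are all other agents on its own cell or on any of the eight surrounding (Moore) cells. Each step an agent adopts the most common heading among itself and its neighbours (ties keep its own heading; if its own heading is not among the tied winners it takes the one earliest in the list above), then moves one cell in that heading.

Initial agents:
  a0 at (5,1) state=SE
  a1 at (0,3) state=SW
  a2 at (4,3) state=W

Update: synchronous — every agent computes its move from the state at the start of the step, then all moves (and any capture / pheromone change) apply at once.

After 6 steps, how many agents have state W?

t=1: a0@(0,2):SE a1@(1,2):SW a2@(4,2):W
t=2: a0@(1,3):SE a1@(2,1):SW a2@(4,1):W
t=3: a0@(2,4):SE a1@(3,0):SW a2@(4,0):W
t=4: a0@(3,0):SE a1@(4,4):SW a2@(4,4):W
t=5: a0@(4,1):SE a1@(5,3):SW a2@(4,3):W
t=6: a0@(5,2):SE a1@(0,2):SW a2@(4,2):W

1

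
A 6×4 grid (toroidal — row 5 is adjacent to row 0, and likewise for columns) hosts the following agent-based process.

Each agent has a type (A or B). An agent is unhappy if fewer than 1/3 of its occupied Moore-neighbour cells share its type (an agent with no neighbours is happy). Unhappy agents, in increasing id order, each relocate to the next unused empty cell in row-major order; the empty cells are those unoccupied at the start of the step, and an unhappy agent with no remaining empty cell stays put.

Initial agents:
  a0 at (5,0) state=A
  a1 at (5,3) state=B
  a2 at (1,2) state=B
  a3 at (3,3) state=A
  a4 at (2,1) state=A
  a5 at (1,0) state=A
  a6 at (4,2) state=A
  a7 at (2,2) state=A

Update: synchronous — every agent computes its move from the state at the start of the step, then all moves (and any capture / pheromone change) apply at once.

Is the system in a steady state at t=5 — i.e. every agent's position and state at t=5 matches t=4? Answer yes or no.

yes

t=1: a0@(0,0):A a1@(0,1):B a2@(0,2):B a3@(3,3):A a4@(2,1):A a5@(1,0):A a6@(4,2):A a7@(2,2):A
t=2: (unchanged — steady state)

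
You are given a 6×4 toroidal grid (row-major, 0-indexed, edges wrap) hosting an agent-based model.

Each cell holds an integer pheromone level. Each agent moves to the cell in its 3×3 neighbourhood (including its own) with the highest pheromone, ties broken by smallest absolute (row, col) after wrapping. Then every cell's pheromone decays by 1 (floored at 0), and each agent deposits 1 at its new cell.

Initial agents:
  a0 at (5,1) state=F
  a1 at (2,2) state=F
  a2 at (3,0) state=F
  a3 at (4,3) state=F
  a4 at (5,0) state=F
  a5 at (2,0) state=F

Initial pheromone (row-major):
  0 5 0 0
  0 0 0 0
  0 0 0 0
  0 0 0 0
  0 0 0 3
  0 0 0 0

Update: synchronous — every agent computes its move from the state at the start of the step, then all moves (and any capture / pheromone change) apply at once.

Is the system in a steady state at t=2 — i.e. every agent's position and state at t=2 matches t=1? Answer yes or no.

t=1: a0@(0,1) a1@(1,1) a2@(4,3) a3@(4,3) a4@(0,1) a5@(1,0) | pheromone: 0 6 0 0 / 1 1 0 0 / 0 0 0 0 / 0 0 0 0 / 0 0 0 4 / 0 0 0 0
t=2: a0@(0,1) a1@(0,1) a2@(4,3) a3@(4,3) a4@(0,1) a5@(0,1) | pheromone: 0 9 0 0 / 0 0 0 0 / 0 0 0 0 / 0 0 0 0 / 0 0 0 5 / 0 0 0 0

no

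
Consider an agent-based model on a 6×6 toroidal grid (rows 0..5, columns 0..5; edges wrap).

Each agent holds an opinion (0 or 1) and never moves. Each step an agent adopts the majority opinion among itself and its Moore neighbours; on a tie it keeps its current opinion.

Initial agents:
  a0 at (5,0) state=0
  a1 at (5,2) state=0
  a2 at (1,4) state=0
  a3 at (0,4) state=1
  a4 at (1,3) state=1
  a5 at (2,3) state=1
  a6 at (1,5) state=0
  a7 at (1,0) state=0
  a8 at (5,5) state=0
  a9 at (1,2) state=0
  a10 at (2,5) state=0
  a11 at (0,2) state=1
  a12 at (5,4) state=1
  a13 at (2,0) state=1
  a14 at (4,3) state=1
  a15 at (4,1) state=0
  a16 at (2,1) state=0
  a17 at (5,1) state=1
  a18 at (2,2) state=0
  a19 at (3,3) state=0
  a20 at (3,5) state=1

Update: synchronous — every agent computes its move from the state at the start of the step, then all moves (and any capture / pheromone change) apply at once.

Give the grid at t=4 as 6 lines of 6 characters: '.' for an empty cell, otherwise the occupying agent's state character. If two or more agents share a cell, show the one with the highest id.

t=1: a0@(5,0):0 a1@(5,2):1 a2@(1,4):0 a3@(0,4):1 a4@(1,3):1 a5@(2,3):0 a6@(1,5):0 a7@(1,0):0 a8@(5,5):0 a9@(1,2):0 a10@(2,5):0 a11@(0,2):1 a12@(5,4):1 a13@(2,0):0 a14@(4,3):1 a15@(4,1):0 a16@(2,1):0 a17@(5,1):0 a18@(2,2):0 a19@(3,3):0 a20@(3,5):1
t=2: a0@(5,0):0 a1@(5,2):1 a2@(1,4):0 a3@(0,4):1 a4@(1,3):0 a5@(2,3):0 a6@(1,5):0 a7@(1,0):0 a8@(5,5):0 a9@(1,2):0 a10@(2,5):0 a11@(0,2):1 a12@(5,4):1 a13@(2,0):0 a14@(4,3):1 a15@(4,1):0 a16@(2,1):0 a17@(5,1):0 a18@(2,2):0 a19@(3,3):0 a20@(3,5):0
t=3: a0@(5,0):0 a1@(5,2):1 a2@(1,4):0 a3@(0,4):0 a4@(1,3):0 a5@(2,3):0 a6@(1,5):0 a7@(1,0):0 a8@(5,5):0 a9@(1,2):0 a10@(2,5):0 a11@(0,2):0 a12@(5,4):1 a13@(2,0):0 a14@(4,3):1 a15@(4,1):0 a16@(2,1):0 a17@(5,1):0 a18@(2,2):0 a19@(3,3):0 a20@(3,5):0
t=4: a0@(5,0):0 a1@(5,2):0 a2@(1,4):0 a3@(0,4):0 a4@(1,3):0 a5@(2,3):0 a6@(1,5):0 a7@(1,0):0 a8@(5,5):0 a9@(1,2):0 a10@(2,5):0 a11@(0,2):0 a12@(5,4):1 a13@(2,0):0 a14@(4,3):1 a15@(4,1):0 a16@(2,1):0 a17@(5,1):0 a18@(2,2):0 a19@(3,3):0 a20@(3,5):0

..0.0.
0.0000
0000.0
...0.0
.0.1..
000.10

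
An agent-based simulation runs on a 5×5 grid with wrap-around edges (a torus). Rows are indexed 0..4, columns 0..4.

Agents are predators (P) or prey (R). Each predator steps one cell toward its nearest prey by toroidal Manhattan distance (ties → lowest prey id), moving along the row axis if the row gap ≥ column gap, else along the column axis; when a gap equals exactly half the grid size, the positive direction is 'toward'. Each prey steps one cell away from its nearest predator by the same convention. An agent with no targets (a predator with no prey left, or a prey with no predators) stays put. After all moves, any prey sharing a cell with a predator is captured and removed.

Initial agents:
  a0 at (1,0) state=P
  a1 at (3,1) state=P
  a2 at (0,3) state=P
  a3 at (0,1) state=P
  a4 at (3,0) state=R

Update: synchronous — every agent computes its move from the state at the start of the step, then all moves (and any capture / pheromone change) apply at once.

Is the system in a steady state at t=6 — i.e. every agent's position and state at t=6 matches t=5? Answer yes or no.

t=1: a0@(2,0):P a1@(3,0):P a2@(4,3):P a3@(4,1):P a4@(3,4):R
t=2: a0@(3,0):P a1@(3,4):P a2@(3,3):P a3@(4,0):P
t=3: (unchanged — steady state)

yes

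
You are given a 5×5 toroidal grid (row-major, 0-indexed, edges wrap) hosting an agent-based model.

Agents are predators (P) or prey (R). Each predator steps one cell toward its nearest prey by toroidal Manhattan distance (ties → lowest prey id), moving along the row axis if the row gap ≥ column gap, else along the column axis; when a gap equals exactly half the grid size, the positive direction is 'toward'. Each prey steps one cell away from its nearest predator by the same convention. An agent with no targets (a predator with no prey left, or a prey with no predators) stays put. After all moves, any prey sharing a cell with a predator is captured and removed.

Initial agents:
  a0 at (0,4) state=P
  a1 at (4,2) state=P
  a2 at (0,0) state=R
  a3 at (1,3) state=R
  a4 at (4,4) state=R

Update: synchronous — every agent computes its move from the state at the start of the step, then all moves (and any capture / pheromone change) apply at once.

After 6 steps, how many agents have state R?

3

t=1: a0@(0,0):P a1@(4,3):P a2@(0,1):R a3@(2,3):R a4@(3,4):R
t=2: a0@(0,1):P a1@(3,3):P a2@(0,2):R a3@(1,3):R a4@(2,4):R
t=3: a0@(0,2):P a1@(2,3):P a2@(0,3):R a3@(0,3):R a4@(1,4):R
t=4: a0@(0,3):P a1@(1,3):P a2@(0,4):R a3@(0,4):R a4@(0,4):R
t=5: a0@(0,4):P a1@(0,3):P a2@(0,0):R a3@(0,0):R a4@(0,0):R
t=6: a0@(0,0):P a1@(0,4):P a2@(0,1):R a3@(0,1):R a4@(0,1):R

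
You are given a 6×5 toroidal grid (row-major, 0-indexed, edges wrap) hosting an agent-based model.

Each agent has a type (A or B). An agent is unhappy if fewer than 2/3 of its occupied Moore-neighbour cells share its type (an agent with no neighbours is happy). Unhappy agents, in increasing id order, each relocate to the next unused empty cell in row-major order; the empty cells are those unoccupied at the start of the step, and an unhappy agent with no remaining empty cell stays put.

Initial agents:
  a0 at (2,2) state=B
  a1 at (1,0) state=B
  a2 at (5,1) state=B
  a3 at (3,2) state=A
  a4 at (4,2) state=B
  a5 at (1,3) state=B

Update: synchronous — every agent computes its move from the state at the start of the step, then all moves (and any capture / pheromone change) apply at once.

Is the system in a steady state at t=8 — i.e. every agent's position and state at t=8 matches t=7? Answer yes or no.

no

t=1: a0@(0,0):B a1@(1,0):B a2@(5,1):B a3@(0,1):A a4@(0,2):B a5@(1,3):B
t=2: a0@(0,0):B a1@(0,3):B a2@(5,1):B a3@(0,4):A a4@(0,2):B a5@(1,3):B
t=3: a0@(0,1):B a1@(0,3):B a2@(5,1):B a3@(1,0):A a4@(0,2):B a5@(1,3):B
t=4: a0@(0,1):B a1@(0,3):B a2@(5,1):B a3@(0,0):A a4@(0,2):B a5@(1,3):B
t=5: a0@(0,1):B a1@(0,3):B a2@(5,1):B a3@(0,4):A a4@(0,2):B a5@(1,3):B
t=6: a0@(0,1):B a1@(0,3):B a2@(5,1):B a3@(0,0):A a4@(0,2):B a5@(1,3):B
t=7: a0@(0,1):B a1@(0,3):B a2@(5,1):B a3@(0,4):A a4@(0,2):B a5@(1,3):B
t=8: a0@(0,1):B a1@(0,3):B a2@(5,1):B a3@(0,0):A a4@(0,2):B a5@(1,3):B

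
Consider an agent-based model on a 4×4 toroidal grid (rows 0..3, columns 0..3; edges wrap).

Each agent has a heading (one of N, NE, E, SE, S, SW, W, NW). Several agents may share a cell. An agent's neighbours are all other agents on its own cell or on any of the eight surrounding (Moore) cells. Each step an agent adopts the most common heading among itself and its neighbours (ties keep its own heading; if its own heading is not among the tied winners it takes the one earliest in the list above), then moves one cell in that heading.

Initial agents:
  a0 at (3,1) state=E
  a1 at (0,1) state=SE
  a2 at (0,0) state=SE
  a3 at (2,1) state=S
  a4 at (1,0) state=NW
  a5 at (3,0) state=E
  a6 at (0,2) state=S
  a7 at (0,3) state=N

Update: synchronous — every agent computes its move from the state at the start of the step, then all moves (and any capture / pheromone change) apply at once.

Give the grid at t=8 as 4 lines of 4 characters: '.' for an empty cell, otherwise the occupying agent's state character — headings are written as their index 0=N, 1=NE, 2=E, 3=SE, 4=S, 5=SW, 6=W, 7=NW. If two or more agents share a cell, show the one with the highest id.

33..
33..
....
..3.

t=1: a0@(3,2):E a1@(1,2):SE a2@(1,1):SE a3@(2,2):E a4@(2,1):SE a5@(3,1):E a6@(1,2):S a7@(3,3):N
t=2: a0@(3,3):E a1@(2,3):SE a2@(2,2):SE a3@(2,3):E a4@(3,2):SE a5@(3,2):E a6@(2,3):SE a7@(3,0):E
t=3: a0@(3,0):E a1@(3,0):SE a2@(3,3):SE a3@(2,0):E a4@(0,3):SE a5@(0,3):SE a6@(3,0):SE a7@(3,1):E
t=4: a0@(0,1):SE a1@(0,1):SE a2@(0,0):SE a3@(2,1):E a4@(1,0):SE a5@(1,0):SE a6@(0,1):SE a7@(3,2):E
t=5: a0@(1,2):SE a1@(1,2):SE a2@(1,1):SE a3@(2,2):E a4@(2,1):SE a5@(2,1):SE a6@(1,2):SE a7@(0,3):SE
t=6: a0@(2,3):SE a1@(2,3):SE a2@(2,2):SE a3@(3,3):SE a4@(3,2):SE a5@(3,2):SE a6@(2,3):SE a7@(1,0):SE
t=7: a0@(3,0):SE a1@(3,0):SE a2@(3,3):SE a3@(0,0):SE a4@(0,3):SE a5@(0,3):SE a6@(3,0):SE a7@(2,1):SE
t=8: a0@(0,1):SE a1@(0,1):SE a2@(0,0):SE a3@(1,1):SE a4@(1,0):SE a5@(1,0):SE a6@(0,1):SE a7@(3,2):SE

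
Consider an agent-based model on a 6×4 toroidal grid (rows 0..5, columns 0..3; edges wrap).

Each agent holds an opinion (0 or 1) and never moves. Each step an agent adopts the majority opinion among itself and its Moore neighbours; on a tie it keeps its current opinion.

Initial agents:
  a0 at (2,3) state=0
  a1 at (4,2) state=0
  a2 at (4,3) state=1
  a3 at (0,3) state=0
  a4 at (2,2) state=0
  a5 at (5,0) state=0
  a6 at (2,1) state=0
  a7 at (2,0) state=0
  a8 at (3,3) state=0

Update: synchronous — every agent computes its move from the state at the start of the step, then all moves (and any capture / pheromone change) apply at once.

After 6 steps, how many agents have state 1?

t=1: a0@(2,3):0 a1@(4,2):0 a2@(4,3):0 a3@(0,3):0 a4@(2,2):0 a5@(5,0):0 a6@(2,1):0 a7@(2,0):0 a8@(3,3):0
t=2: (unchanged — steady state)

0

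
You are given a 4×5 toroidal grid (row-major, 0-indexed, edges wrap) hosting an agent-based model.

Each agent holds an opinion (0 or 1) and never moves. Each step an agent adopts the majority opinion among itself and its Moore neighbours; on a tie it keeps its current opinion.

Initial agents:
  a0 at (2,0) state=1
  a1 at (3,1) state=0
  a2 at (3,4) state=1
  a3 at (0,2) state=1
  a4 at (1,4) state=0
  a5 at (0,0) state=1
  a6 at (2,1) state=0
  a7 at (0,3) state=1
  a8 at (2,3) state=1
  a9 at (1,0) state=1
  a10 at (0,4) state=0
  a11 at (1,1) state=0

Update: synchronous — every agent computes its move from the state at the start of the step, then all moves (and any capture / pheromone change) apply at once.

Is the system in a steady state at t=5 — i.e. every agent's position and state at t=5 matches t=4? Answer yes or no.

t=1: a0@(2,0):0 a1@(3,1):1 a2@(3,4):1 a3@(0,2):1 a4@(1,4):1 a5@(0,0):0 a6@(2,1):0 a7@(0,3):1 a8@(2,3):1 a9@(1,0):0 a10@(0,4):1 a11@(1,1):1
t=2: a0@(2,0):1 a1@(3,1):0 a2@(3,4):1 a3@(0,2):1 a4@(1,4):1 a5@(0,0):1 a6@(2,1):0 a7@(0,3):1 a8@(2,3):1 a9@(1,0):0 a10@(0,4):1 a11@(1,1):0
t=3: a0@(2,0):0 a1@(3,1):1 a2@(3,4):1 a3@(0,2):1 a4@(1,4):1 a5@(0,0):1 a6@(2,1):0 a7@(0,3):1 a8@(2,3):1 a9@(1,0):1 a10@(0,4):1 a11@(1,1):0
t=4: a0@(2,0):1 a1@(3,1):1 a2@(3,4):1 a3@(0,2):1 a4@(1,4):1 a5@(0,0):1 a6@(2,1):0 a7@(0,3):1 a8@(2,3):1 a9@(1,0):1 a10@(0,4):1 a11@(1,1):0
t=5: a0@(2,0):1 a1@(3,1):1 a2@(3,4):1 a3@(0,2):1 a4@(1,4):1 a5@(0,0):1 a6@(2,1):1 a7@(0,3):1 a8@(2,3):1 a9@(1,0):1 a10@(0,4):1 a11@(1,1):1

no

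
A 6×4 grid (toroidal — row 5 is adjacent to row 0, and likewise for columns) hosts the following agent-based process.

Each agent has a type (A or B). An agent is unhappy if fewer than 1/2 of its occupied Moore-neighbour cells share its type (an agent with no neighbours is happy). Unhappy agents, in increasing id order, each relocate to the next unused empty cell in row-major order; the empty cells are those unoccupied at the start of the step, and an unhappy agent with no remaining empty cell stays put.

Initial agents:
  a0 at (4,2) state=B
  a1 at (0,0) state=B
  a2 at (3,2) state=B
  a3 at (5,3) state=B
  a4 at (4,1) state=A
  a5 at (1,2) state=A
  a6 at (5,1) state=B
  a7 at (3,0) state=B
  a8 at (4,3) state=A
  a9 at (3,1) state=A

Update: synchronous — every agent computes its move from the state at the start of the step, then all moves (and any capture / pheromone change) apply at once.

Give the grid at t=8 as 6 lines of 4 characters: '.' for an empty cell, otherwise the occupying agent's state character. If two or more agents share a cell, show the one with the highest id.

B.AB
BAA.
..A.
....
..B.
.B.B

t=1: a0@(4,2):B a1@(0,0):B a2@(0,1):B a3@(5,3):B a4@(0,2):A a5@(1,2):A a6@(5,1):B a7@(0,3):B a8@(1,0):A a9@(1,1):A
t=2: a0@(4,2):B a1@(0,0):B a2@(1,3):B a3@(5,3):B a4@(2,0):A a5@(1,2):A a6@(5,1):B a7@(2,1):B a8@(2,2):A a9@(1,1):A
t=3: a0@(4,2):B a1@(0,0):B a2@(0,1):B a3@(5,3):B a4@(0,2):A a5@(1,2):A a6@(5,1):B a7@(0,3):B a8@(2,2):A a9@(1,1):A
t=4: a0@(4,2):B a1@(0,0):B a2@(1,0):B a3@(5,3):B a4@(1,3):A a5@(1,2):A a6@(5,1):B a7@(0,3):B a8@(2,2):A a9@(1,1):A
t=5: a0@(4,2):B a1@(0,0):B a2@(1,0):B a3@(5,3):B a4@(0,1):A a5@(1,2):A a6@(5,1):B a7@(0,3):B a8@(2,2):A a9@(1,1):A
t=6: a0@(4,2):B a1@(0,0):B a2@(1,0):B a3@(5,3):B a4@(0,2):A a5@(1,2):A a6@(5,1):B a7@(0,3):B a8@(2,2):A a9@(1,1):A
t=7: a0@(4,2):B a1@(0,0):B a2@(1,0):B a3@(5,3):B a4@(0,1):A a5@(1,2):A a6@(5,1):B a7@(0,3):B a8@(2,2):A a9@(1,1):A
t=8: a0@(4,2):B a1@(0,0):B a2@(1,0):B a3@(5,3):B a4@(0,2):A a5@(1,2):A a6@(5,1):B a7@(0,3):B a8@(2,2):A a9@(1,1):A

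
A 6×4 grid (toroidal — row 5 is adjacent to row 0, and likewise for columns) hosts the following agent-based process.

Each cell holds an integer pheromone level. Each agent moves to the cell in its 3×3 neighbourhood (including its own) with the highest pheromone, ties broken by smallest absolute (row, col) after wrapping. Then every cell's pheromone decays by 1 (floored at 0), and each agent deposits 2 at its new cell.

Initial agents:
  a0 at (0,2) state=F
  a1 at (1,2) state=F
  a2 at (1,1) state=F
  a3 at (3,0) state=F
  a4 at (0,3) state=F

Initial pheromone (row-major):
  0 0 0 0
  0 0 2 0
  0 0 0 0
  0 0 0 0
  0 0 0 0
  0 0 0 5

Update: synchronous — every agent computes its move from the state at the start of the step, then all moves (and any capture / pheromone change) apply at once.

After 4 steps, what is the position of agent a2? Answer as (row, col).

t=1: a0@(5,3) a1@(1,2) a2@(1,2) a3@(2,0) a4@(5,3) | pheromone: 0 0 0 0 / 0 0 5 0 / 2 0 0 0 / 0 0 0 0 / 0 0 0 0 / 0 0 0 8
t=2: a0@(5,3) a1@(1,2) a2@(1,2) a3@(2,0) a4@(5,3) | pheromone: 0 0 0 0 / 0 0 8 0 / 3 0 0 0 / 0 0 0 0 / 0 0 0 0 / 0 0 0 11
t=3: a0@(5,3) a1@(1,2) a2@(1,2) a3@(2,0) a4@(5,3) | pheromone: 0 0 0 0 / 0 0 11 0 / 4 0 0 0 / 0 0 0 0 / 0 0 0 0 / 0 0 0 14
t=4: a0@(5,3) a1@(1,2) a2@(1,2) a3@(2,0) a4@(5,3) | pheromone: 0 0 0 0 / 0 0 14 0 / 5 0 0 0 / 0 0 0 0 / 0 0 0 0 / 0 0 0 17

(1, 2)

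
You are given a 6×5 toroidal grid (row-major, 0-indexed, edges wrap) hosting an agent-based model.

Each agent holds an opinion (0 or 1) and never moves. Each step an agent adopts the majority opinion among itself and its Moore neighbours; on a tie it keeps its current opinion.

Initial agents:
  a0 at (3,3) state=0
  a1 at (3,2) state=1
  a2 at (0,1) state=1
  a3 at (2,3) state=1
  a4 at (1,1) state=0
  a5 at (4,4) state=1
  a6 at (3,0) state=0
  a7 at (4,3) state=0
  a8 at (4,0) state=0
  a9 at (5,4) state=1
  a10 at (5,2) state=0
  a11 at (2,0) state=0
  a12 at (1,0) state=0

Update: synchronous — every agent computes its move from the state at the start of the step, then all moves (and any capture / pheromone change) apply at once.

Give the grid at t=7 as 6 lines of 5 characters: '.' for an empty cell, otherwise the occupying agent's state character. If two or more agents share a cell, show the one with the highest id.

.0...
00...
0..1.
0.11.
0..00
..0.0

t=1: a0@(3,3):1 a1@(3,2):1 a2@(0,1):0 a3@(2,3):1 a4@(1,1):0 a5@(4,4):0 a6@(3,0):0 a7@(4,3):0 a8@(4,0):0 a9@(5,4):1 a10@(5,2):0 a11@(2,0):0 a12@(1,0):0
t=2: a0@(3,3):1 a1@(3,2):1 a2@(0,1):0 a3@(2,3):1 a4@(1,1):0 a5@(4,4):0 a6@(3,0):0 a7@(4,3):0 a8@(4,0):0 a9@(5,4):0 a10@(5,2):0 a11@(2,0):0 a12@(1,0):0
t=3: (unchanged — steady state)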